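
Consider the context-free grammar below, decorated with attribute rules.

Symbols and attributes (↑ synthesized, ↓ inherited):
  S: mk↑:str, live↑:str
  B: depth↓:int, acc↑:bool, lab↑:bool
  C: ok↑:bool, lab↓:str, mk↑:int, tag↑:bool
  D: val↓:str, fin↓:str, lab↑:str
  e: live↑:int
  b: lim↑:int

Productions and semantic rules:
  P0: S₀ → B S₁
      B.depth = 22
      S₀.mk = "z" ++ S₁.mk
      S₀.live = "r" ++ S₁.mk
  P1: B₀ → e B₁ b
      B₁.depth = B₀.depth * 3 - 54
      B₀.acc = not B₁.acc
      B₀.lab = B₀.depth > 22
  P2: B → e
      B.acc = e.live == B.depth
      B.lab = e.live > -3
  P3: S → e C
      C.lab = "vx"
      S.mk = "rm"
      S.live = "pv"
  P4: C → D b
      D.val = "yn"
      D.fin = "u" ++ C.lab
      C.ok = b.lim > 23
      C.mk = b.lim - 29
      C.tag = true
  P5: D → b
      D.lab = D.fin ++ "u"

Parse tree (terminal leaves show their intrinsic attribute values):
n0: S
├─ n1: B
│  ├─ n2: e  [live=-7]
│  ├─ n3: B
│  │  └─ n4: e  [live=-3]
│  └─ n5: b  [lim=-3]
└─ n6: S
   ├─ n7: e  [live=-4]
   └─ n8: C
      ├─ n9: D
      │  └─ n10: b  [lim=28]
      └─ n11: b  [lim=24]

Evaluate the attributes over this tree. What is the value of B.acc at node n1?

true

1. n1.depth = 22  [22]
2. n2.live = -7  [terminal]
3. n3.depth = 12  [B₀.depth * 3 - 54]
4. n4.live = -3  [terminal]
5. n3.acc = false  [e.live == B.depth]
6. n3.lab = false  [e.live > -3]
7. n5.lim = -3  [terminal]
8. n1.acc = true  [not B₁.acc]
9. n1.lab = false  [B₀.depth > 22]
10. n7.live = -4  [terminal]
11. n8.lab = "vx"  ["vx"]
12. n9.val = "yn"  ["yn"]
13. n9.fin = "uvx"  ["u" ++ C.lab]
14. n10.lim = 28  [terminal]
15. n9.lab = "uvxu"  [D.fin ++ "u"]
16. n11.lim = 24  [terminal]
17. n8.ok = true  [b.lim > 23]
18. n8.mk = -5  [b.lim - 29]
19. n8.tag = true  [true]
20. n6.mk = "rm"  ["rm"]
21. n6.live = "pv"  ["pv"]
22. n0.mk = "zrm"  ["z" ++ S₁.mk]
23. n0.live = "rrm"  ["r" ++ S₁.mk]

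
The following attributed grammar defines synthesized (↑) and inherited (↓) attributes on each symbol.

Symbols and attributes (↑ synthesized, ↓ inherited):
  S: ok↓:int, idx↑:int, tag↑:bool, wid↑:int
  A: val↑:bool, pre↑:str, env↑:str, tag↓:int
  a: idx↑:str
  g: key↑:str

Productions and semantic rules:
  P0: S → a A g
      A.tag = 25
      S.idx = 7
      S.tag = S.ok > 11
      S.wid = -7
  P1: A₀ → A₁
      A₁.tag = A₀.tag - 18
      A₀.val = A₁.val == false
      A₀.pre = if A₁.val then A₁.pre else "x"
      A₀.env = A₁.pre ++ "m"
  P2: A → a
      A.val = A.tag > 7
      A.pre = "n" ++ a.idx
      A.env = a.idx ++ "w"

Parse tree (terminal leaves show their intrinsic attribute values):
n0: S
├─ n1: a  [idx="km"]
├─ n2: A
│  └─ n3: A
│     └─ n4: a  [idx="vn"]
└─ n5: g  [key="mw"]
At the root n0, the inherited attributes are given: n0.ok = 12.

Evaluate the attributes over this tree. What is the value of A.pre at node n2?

1. n0.ok = 12  [given at root]
2. n1.idx = "km"  [terminal]
3. n2.tag = 25  [25]
4. n3.tag = 7  [A₀.tag - 18]
5. n4.idx = "vn"  [terminal]
6. n3.val = false  [A.tag > 7]
7. n3.pre = "nvn"  ["n" ++ a.idx]
8. n3.env = "vnw"  [a.idx ++ "w"]
9. n2.val = true  [A₁.val == false]
10. n2.pre = "x"  [if A₁.val then A₁.pre else "x"]
11. n2.env = "nvnm"  [A₁.pre ++ "m"]
12. n5.key = "mw"  [terminal]
13. n0.idx = 7  [7]
14. n0.tag = true  [S.ok > 11]
15. n0.wid = -7  [-7]

"x"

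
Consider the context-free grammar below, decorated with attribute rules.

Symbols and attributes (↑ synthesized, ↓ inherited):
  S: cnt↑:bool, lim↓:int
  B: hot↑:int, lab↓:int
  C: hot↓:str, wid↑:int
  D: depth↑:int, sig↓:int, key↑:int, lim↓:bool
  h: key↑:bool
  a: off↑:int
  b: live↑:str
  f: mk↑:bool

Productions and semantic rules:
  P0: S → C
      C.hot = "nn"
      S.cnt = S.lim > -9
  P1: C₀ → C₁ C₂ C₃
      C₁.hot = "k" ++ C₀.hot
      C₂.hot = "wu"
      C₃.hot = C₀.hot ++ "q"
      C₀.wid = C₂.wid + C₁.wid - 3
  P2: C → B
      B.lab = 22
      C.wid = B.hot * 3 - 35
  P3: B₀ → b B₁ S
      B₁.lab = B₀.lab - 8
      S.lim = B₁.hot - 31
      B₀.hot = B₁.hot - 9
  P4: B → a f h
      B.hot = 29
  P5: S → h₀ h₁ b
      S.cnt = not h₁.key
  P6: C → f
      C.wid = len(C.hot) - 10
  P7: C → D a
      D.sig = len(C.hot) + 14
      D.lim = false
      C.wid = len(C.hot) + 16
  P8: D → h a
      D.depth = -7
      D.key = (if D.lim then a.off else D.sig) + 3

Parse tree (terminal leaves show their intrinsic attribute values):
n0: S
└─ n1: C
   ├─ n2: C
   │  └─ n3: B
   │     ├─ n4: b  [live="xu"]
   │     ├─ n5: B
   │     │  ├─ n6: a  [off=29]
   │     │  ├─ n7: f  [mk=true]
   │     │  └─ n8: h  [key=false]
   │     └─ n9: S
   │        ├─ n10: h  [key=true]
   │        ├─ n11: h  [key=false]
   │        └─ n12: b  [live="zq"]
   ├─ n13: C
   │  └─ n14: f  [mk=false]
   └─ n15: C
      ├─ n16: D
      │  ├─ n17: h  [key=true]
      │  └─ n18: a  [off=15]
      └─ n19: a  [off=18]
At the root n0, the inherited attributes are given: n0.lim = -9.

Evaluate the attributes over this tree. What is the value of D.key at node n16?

1. n0.lim = -9  [given at root]
2. n1.hot = "nn"  ["nn"]
3. n2.hot = "knn"  ["k" ++ C₀.hot]
4. n3.lab = 22  [22]
5. n4.live = "xu"  [terminal]
6. n5.lab = 14  [B₀.lab - 8]
7. n6.off = 29  [terminal]
8. n7.mk = true  [terminal]
9. n8.key = false  [terminal]
10. n5.hot = 29  [29]
11. n9.lim = -2  [B₁.hot - 31]
12. n10.key = true  [terminal]
13. n11.key = false  [terminal]
14. n12.live = "zq"  [terminal]
15. n9.cnt = true  [not h₁.key]
16. n3.hot = 20  [B₁.hot - 9]
17. n2.wid = 25  [B.hot * 3 - 35]
18. n13.hot = "wu"  ["wu"]
19. n14.mk = false  [terminal]
20. n13.wid = -8  [len(C.hot) - 10]
21. n15.hot = "nnq"  [C₀.hot ++ "q"]
22. n16.sig = 17  [len(C.hot) + 14]
23. n16.lim = false  [false]
24. n17.key = true  [terminal]
25. n18.off = 15  [terminal]
26. n16.depth = -7  [-7]
27. n16.key = 20  [(if D.lim then a.off else D.sig) + 3]
28. n19.off = 18  [terminal]
29. n15.wid = 19  [len(C.hot) + 16]
30. n1.wid = 14  [C₂.wid + C₁.wid - 3]
31. n0.cnt = false  [S.lim > -9]

20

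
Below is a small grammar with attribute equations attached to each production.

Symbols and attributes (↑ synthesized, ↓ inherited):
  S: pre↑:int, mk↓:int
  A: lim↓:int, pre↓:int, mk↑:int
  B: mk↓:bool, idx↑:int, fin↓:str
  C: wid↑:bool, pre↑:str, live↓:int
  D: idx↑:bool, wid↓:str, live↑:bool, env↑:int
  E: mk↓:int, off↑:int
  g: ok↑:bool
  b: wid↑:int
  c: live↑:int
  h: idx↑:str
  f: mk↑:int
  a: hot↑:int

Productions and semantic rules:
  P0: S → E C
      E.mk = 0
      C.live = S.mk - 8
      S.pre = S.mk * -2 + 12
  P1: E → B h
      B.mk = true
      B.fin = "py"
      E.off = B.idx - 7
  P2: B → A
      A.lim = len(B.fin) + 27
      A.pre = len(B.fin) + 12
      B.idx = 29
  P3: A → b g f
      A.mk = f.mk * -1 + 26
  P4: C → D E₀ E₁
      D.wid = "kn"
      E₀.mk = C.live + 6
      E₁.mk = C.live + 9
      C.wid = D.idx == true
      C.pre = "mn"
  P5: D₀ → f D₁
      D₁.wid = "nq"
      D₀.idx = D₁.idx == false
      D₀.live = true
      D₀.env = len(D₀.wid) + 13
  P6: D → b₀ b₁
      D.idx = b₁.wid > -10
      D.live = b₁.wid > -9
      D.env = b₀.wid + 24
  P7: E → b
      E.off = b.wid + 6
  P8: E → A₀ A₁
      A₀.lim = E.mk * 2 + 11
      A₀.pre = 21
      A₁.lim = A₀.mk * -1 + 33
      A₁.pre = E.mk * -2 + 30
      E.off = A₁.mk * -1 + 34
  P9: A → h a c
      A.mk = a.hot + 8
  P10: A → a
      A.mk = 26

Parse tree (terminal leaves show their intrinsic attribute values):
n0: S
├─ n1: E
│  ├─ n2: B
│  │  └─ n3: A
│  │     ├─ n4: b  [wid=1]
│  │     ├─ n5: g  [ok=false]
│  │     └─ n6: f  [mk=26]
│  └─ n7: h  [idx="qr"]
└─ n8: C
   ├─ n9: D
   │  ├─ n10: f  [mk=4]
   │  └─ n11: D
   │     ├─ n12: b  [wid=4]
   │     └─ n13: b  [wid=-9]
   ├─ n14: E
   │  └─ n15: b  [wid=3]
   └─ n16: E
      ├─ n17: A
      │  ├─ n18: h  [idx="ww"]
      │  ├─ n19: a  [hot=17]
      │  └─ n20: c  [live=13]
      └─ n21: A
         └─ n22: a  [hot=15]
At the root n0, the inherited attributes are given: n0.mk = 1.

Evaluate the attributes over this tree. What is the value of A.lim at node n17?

15

1. n0.mk = 1  [given at root]
2. n1.mk = 0  [0]
3. n2.mk = true  [true]
4. n2.fin = "py"  ["py"]
5. n3.lim = 29  [len(B.fin) + 27]
6. n3.pre = 14  [len(B.fin) + 12]
7. n4.wid = 1  [terminal]
8. n5.ok = false  [terminal]
9. n6.mk = 26  [terminal]
10. n3.mk = 0  [f.mk * -1 + 26]
11. n2.idx = 29  [29]
12. n7.idx = "qr"  [terminal]
13. n1.off = 22  [B.idx - 7]
14. n8.live = -7  [S.mk - 8]
15. n9.wid = "kn"  ["kn"]
16. n10.mk = 4  [terminal]
17. n11.wid = "nq"  ["nq"]
18. n12.wid = 4  [terminal]
19. n13.wid = -9  [terminal]
20. n11.idx = true  [b₁.wid > -10]
21. n11.live = false  [b₁.wid > -9]
22. n11.env = 28  [b₀.wid + 24]
23. n9.idx = false  [D₁.idx == false]
24. n9.live = true  [true]
25. n9.env = 15  [len(D₀.wid) + 13]
26. n14.mk = -1  [C.live + 6]
27. n15.wid = 3  [terminal]
28. n14.off = 9  [b.wid + 6]
29. n16.mk = 2  [C.live + 9]
30. n17.lim = 15  [E.mk * 2 + 11]
31. n17.pre = 21  [21]
32. n18.idx = "ww"  [terminal]
33. n19.hot = 17  [terminal]
34. n20.live = 13  [terminal]
35. n17.mk = 25  [a.hot + 8]
36. n21.lim = 8  [A₀.mk * -1 + 33]
37. n21.pre = 26  [E.mk * -2 + 30]
38. n22.hot = 15  [terminal]
39. n21.mk = 26  [26]
40. n16.off = 8  [A₁.mk * -1 + 34]
41. n8.wid = false  [D.idx == true]
42. n8.pre = "mn"  ["mn"]
43. n0.pre = 10  [S.mk * -2 + 12]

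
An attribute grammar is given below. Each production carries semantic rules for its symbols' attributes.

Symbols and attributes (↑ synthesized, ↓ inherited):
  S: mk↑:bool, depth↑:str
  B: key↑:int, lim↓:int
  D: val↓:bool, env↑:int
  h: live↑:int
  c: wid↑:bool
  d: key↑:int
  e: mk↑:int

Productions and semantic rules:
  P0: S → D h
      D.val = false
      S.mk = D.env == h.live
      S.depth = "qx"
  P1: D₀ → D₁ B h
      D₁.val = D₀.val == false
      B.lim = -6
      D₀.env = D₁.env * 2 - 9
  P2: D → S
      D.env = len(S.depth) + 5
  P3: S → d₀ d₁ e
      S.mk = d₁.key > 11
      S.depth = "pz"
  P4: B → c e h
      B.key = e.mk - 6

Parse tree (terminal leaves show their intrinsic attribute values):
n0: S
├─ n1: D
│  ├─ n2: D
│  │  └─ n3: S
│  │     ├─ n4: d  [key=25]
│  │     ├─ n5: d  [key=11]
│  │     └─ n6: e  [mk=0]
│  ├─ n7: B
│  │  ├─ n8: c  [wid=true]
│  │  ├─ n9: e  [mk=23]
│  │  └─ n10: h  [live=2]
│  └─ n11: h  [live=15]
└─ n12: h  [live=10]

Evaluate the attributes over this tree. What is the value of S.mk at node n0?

false

1. n1.val = false  [false]
2. n2.val = true  [D₀.val == false]
3. n4.key = 25  [terminal]
4. n5.key = 11  [terminal]
5. n6.mk = 0  [terminal]
6. n3.mk = false  [d₁.key > 11]
7. n3.depth = "pz"  ["pz"]
8. n2.env = 7  [len(S.depth) + 5]
9. n7.lim = -6  [-6]
10. n8.wid = true  [terminal]
11. n9.mk = 23  [terminal]
12. n10.live = 2  [terminal]
13. n7.key = 17  [e.mk - 6]
14. n11.live = 15  [terminal]
15. n1.env = 5  [D₁.env * 2 - 9]
16. n12.live = 10  [terminal]
17. n0.mk = false  [D.env == h.live]
18. n0.depth = "qx"  ["qx"]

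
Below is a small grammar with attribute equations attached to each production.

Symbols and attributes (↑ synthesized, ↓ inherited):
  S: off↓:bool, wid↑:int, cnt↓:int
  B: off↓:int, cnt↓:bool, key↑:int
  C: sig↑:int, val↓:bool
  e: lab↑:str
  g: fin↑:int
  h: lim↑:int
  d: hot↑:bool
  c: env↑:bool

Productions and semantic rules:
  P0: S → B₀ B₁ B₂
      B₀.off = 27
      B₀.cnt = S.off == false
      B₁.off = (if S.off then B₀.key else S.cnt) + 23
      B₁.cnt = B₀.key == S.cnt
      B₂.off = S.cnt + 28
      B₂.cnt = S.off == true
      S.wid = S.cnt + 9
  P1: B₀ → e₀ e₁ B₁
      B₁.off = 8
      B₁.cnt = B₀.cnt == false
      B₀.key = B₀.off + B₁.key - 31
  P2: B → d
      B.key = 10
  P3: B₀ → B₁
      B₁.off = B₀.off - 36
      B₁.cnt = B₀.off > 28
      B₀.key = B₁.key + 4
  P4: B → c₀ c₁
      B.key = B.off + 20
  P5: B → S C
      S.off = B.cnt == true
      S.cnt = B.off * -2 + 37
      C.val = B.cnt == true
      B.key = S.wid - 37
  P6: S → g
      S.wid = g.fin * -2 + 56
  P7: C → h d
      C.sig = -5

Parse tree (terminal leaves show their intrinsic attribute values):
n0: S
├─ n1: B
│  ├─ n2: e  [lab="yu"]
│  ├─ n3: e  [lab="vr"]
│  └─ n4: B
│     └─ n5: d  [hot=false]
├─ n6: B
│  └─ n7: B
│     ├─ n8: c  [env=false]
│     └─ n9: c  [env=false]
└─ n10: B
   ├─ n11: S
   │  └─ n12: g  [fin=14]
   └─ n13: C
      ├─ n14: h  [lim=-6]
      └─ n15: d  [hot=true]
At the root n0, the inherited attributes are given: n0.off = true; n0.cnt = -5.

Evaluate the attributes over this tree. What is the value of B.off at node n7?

1. n0.off = true  [given at root]
2. n0.cnt = -5  [given at root]
3. n1.off = 27  [27]
4. n1.cnt = false  [S.off == false]
5. n2.lab = "yu"  [terminal]
6. n3.lab = "vr"  [terminal]
7. n4.off = 8  [8]
8. n4.cnt = true  [B₀.cnt == false]
9. n5.hot = false  [terminal]
10. n4.key = 10  [10]
11. n1.key = 6  [B₀.off + B₁.key - 31]
12. n6.off = 29  [(if S.off then B₀.key else S.cnt) + 23]
13. n6.cnt = false  [B₀.key == S.cnt]
14. n7.off = -7  [B₀.off - 36]
15. n7.cnt = true  [B₀.off > 28]
16. n8.env = false  [terminal]
17. n9.env = false  [terminal]
18. n7.key = 13  [B.off + 20]
19. n6.key = 17  [B₁.key + 4]
20. n10.off = 23  [S.cnt + 28]
21. n10.cnt = true  [S.off == true]
22. n11.off = true  [B.cnt == true]
23. n11.cnt = -9  [B.off * -2 + 37]
24. n12.fin = 14  [terminal]
25. n11.wid = 28  [g.fin * -2 + 56]
26. n13.val = true  [B.cnt == true]
27. n14.lim = -6  [terminal]
28. n15.hot = true  [terminal]
29. n13.sig = -5  [-5]
30. n10.key = -9  [S.wid - 37]
31. n0.wid = 4  [S.cnt + 9]

-7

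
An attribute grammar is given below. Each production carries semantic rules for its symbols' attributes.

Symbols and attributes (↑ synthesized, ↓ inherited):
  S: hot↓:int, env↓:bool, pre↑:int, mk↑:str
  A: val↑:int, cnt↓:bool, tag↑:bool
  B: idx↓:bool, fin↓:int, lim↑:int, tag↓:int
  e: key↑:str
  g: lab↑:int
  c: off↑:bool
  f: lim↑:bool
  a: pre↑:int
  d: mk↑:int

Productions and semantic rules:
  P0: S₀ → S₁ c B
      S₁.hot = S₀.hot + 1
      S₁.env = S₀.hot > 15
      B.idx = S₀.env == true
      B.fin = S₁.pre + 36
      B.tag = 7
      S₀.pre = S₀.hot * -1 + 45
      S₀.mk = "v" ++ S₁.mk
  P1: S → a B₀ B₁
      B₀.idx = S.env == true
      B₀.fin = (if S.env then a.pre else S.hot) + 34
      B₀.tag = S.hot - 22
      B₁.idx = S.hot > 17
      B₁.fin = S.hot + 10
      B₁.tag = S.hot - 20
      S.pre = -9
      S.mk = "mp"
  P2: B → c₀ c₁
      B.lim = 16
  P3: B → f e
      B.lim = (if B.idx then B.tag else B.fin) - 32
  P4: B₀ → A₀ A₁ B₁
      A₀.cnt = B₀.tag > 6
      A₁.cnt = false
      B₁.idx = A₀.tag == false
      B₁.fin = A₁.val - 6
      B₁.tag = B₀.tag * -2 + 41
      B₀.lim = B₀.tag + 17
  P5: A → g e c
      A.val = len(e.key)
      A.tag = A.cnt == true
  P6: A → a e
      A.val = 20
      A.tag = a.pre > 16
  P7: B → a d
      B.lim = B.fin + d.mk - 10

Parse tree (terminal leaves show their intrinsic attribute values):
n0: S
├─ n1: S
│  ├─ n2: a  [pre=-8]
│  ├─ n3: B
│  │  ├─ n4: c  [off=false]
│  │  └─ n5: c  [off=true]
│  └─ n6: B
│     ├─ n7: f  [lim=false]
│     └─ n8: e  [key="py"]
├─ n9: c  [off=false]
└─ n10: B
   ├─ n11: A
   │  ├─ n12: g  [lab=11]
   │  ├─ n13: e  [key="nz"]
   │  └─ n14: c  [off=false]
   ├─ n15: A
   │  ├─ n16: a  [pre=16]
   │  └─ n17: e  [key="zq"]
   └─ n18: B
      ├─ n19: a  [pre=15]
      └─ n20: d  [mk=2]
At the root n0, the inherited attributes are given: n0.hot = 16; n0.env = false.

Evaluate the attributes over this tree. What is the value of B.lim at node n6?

1. n0.hot = 16  [given at root]
2. n0.env = false  [given at root]
3. n1.hot = 17  [S₀.hot + 1]
4. n1.env = true  [S₀.hot > 15]
5. n2.pre = -8  [terminal]
6. n3.idx = true  [S.env == true]
7. n3.fin = 26  [(if S.env then a.pre else S.hot) + 34]
8. n3.tag = -5  [S.hot - 22]
9. n4.off = false  [terminal]
10. n5.off = true  [terminal]
11. n3.lim = 16  [16]
12. n6.idx = false  [S.hot > 17]
13. n6.fin = 27  [S.hot + 10]
14. n6.tag = -3  [S.hot - 20]
15. n7.lim = false  [terminal]
16. n8.key = "py"  [terminal]
17. n6.lim = -5  [(if B.idx then B.tag else B.fin) - 32]
18. n1.pre = -9  [-9]
19. n1.mk = "mp"  ["mp"]
20. n9.off = false  [terminal]
21. n10.idx = false  [S₀.env == true]
22. n10.fin = 27  [S₁.pre + 36]
23. n10.tag = 7  [7]
24. n11.cnt = true  [B₀.tag > 6]
25. n12.lab = 11  [terminal]
26. n13.key = "nz"  [terminal]
27. n14.off = false  [terminal]
28. n11.val = 2  [len(e.key)]
29. n11.tag = true  [A.cnt == true]
30. n15.cnt = false  [false]
31. n16.pre = 16  [terminal]
32. n17.key = "zq"  [terminal]
33. n15.val = 20  [20]
34. n15.tag = false  [a.pre > 16]
35. n18.idx = false  [A₀.tag == false]
36. n18.fin = 14  [A₁.val - 6]
37. n18.tag = 27  [B₀.tag * -2 + 41]
38. n19.pre = 15  [terminal]
39. n20.mk = 2  [terminal]
40. n18.lim = 6  [B.fin + d.mk - 10]
41. n10.lim = 24  [B₀.tag + 17]
42. n0.pre = 29  [S₀.hot * -1 + 45]
43. n0.mk = "vmp"  ["v" ++ S₁.mk]

-5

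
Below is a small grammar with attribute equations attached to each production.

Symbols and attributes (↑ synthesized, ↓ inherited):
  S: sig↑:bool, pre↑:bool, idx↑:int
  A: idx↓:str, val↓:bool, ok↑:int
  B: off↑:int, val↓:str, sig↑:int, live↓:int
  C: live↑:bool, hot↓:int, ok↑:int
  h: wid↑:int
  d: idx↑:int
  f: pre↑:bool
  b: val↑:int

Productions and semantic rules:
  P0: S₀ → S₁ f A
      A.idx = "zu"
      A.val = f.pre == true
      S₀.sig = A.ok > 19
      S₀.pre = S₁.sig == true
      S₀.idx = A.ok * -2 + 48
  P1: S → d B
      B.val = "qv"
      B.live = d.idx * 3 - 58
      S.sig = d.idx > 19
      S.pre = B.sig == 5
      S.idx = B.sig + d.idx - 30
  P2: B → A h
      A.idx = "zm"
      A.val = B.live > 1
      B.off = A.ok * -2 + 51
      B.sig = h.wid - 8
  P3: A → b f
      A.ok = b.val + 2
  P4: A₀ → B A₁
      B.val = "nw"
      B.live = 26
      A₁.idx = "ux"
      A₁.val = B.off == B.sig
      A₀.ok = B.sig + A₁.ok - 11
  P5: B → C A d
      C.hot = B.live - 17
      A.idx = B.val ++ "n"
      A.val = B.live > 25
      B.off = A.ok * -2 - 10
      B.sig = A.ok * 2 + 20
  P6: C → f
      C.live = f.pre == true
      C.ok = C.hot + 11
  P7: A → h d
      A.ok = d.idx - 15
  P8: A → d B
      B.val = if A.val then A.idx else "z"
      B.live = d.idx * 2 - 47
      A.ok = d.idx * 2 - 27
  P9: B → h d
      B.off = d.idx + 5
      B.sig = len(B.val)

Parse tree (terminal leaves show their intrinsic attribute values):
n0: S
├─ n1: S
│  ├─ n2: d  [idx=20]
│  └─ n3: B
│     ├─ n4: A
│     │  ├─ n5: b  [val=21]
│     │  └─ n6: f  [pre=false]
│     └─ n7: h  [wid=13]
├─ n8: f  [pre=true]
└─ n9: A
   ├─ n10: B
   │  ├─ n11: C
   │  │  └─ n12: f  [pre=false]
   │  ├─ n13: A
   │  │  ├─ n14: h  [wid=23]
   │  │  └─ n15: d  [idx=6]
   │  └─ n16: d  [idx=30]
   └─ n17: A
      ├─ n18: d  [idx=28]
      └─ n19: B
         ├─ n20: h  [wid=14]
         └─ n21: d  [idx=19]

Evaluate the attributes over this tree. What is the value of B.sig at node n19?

1. n2.idx = 20  [terminal]
2. n3.val = "qv"  ["qv"]
3. n3.live = 2  [d.idx * 3 - 58]
4. n4.idx = "zm"  ["zm"]
5. n4.val = true  [B.live > 1]
6. n5.val = 21  [terminal]
7. n6.pre = false  [terminal]
8. n4.ok = 23  [b.val + 2]
9. n7.wid = 13  [terminal]
10. n3.off = 5  [A.ok * -2 + 51]
11. n3.sig = 5  [h.wid - 8]
12. n1.sig = true  [d.idx > 19]
13. n1.pre = true  [B.sig == 5]
14. n1.idx = -5  [B.sig + d.idx - 30]
15. n8.pre = true  [terminal]
16. n9.idx = "zu"  ["zu"]
17. n9.val = true  [f.pre == true]
18. n10.val = "nw"  ["nw"]
19. n10.live = 26  [26]
20. n11.hot = 9  [B.live - 17]
21. n12.pre = false  [terminal]
22. n11.live = false  [f.pre == true]
23. n11.ok = 20  [C.hot + 11]
24. n13.idx = "nwn"  [B.val ++ "n"]
25. n13.val = true  [B.live > 25]
26. n14.wid = 23  [terminal]
27. n15.idx = 6  [terminal]
28. n13.ok = -9  [d.idx - 15]
29. n16.idx = 30  [terminal]
30. n10.off = 8  [A.ok * -2 - 10]
31. n10.sig = 2  [A.ok * 2 + 20]
32. n17.idx = "ux"  ["ux"]
33. n17.val = false  [B.off == B.sig]
34. n18.idx = 28  [terminal]
35. n19.val = "z"  [if A.val then A.idx else "z"]
36. n19.live = 9  [d.idx * 2 - 47]
37. n20.wid = 14  [terminal]
38. n21.idx = 19  [terminal]
39. n19.off = 24  [d.idx + 5]
40. n19.sig = 1  [len(B.val)]
41. n17.ok = 29  [d.idx * 2 - 27]
42. n9.ok = 20  [B.sig + A₁.ok - 11]
43. n0.sig = true  [A.ok > 19]
44. n0.pre = true  [S₁.sig == true]
45. n0.idx = 8  [A.ok * -2 + 48]

1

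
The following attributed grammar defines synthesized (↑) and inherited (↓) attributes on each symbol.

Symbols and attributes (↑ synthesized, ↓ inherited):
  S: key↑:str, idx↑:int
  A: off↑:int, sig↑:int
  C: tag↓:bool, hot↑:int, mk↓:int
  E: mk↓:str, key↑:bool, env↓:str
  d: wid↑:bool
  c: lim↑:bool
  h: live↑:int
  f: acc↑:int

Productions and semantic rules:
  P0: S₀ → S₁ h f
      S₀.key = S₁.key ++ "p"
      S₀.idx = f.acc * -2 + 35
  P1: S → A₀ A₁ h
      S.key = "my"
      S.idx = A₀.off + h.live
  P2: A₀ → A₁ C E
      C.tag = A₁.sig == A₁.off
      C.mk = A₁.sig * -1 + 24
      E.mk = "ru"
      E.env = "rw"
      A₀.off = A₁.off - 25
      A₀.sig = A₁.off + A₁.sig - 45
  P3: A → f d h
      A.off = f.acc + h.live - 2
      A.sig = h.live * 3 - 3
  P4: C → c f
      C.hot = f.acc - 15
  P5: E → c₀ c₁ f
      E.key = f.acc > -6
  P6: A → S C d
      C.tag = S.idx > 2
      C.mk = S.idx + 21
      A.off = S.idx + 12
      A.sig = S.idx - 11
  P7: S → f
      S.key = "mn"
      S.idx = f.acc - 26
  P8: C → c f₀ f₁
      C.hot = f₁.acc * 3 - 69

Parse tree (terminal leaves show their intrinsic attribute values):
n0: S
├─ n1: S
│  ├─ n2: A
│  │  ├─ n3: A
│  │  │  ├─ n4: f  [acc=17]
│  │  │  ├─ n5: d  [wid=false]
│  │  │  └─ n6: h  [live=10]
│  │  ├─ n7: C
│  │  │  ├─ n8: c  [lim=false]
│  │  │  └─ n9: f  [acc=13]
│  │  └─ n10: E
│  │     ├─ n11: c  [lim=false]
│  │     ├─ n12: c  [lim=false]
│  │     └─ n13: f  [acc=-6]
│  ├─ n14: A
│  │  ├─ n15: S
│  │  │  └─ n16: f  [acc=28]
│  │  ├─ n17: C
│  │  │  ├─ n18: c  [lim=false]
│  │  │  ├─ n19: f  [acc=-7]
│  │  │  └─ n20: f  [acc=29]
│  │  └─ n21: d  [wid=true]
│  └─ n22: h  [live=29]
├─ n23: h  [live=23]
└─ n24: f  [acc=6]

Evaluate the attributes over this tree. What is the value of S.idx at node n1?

29

1. n4.acc = 17  [terminal]
2. n5.wid = false  [terminal]
3. n6.live = 10  [terminal]
4. n3.off = 25  [f.acc + h.live - 2]
5. n3.sig = 27  [h.live * 3 - 3]
6. n7.tag = false  [A₁.sig == A₁.off]
7. n7.mk = -3  [A₁.sig * -1 + 24]
8. n8.lim = false  [terminal]
9. n9.acc = 13  [terminal]
10. n7.hot = -2  [f.acc - 15]
11. n10.mk = "ru"  ["ru"]
12. n10.env = "rw"  ["rw"]
13. n11.lim = false  [terminal]
14. n12.lim = false  [terminal]
15. n13.acc = -6  [terminal]
16. n10.key = false  [f.acc > -6]
17. n2.off = 0  [A₁.off - 25]
18. n2.sig = 7  [A₁.off + A₁.sig - 45]
19. n16.acc = 28  [terminal]
20. n15.key = "mn"  ["mn"]
21. n15.idx = 2  [f.acc - 26]
22. n17.tag = false  [S.idx > 2]
23. n17.mk = 23  [S.idx + 21]
24. n18.lim = false  [terminal]
25. n19.acc = -7  [terminal]
26. n20.acc = 29  [terminal]
27. n17.hot = 18  [f₁.acc * 3 - 69]
28. n21.wid = true  [terminal]
29. n14.off = 14  [S.idx + 12]
30. n14.sig = -9  [S.idx - 11]
31. n22.live = 29  [terminal]
32. n1.key = "my"  ["my"]
33. n1.idx = 29  [A₀.off + h.live]
34. n23.live = 23  [terminal]
35. n24.acc = 6  [terminal]
36. n0.key = "myp"  [S₁.key ++ "p"]
37. n0.idx = 23  [f.acc * -2 + 35]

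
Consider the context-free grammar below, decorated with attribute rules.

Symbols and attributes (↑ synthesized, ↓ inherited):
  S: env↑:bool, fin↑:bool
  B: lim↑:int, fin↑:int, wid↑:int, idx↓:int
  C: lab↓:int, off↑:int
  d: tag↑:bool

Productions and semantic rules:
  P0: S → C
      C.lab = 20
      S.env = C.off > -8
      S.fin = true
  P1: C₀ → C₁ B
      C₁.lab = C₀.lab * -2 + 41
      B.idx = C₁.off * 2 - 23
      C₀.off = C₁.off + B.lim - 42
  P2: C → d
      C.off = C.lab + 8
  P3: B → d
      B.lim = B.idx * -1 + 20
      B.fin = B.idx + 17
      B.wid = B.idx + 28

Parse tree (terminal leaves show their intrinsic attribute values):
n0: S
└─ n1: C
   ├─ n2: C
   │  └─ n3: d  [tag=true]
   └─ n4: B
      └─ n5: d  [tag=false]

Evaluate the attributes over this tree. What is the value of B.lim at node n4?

25

1. n1.lab = 20  [20]
2. n2.lab = 1  [C₀.lab * -2 + 41]
3. n3.tag = true  [terminal]
4. n2.off = 9  [C.lab + 8]
5. n4.idx = -5  [C₁.off * 2 - 23]
6. n5.tag = false  [terminal]
7. n4.lim = 25  [B.idx * -1 + 20]
8. n4.fin = 12  [B.idx + 17]
9. n4.wid = 23  [B.idx + 28]
10. n1.off = -8  [C₁.off + B.lim - 42]
11. n0.env = false  [C.off > -8]
12. n0.fin = true  [true]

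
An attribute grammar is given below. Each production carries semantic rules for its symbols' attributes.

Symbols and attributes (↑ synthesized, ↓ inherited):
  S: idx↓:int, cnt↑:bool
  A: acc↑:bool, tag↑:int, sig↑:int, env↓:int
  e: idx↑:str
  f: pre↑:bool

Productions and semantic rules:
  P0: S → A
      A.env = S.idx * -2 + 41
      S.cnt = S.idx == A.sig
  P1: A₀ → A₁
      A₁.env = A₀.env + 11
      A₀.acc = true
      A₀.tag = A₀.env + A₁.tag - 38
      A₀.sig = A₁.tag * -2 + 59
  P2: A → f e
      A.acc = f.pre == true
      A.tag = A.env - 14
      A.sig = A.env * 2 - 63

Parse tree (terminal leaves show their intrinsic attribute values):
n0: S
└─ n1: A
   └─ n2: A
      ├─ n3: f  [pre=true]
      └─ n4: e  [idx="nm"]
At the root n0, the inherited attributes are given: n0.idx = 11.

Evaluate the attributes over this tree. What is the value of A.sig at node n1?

1. n0.idx = 11  [given at root]
2. n1.env = 19  [S.idx * -2 + 41]
3. n2.env = 30  [A₀.env + 11]
4. n3.pre = true  [terminal]
5. n4.idx = "nm"  [terminal]
6. n2.acc = true  [f.pre == true]
7. n2.tag = 16  [A.env - 14]
8. n2.sig = -3  [A.env * 2 - 63]
9. n1.acc = true  [true]
10. n1.tag = -3  [A₀.env + A₁.tag - 38]
11. n1.sig = 27  [A₁.tag * -2 + 59]
12. n0.cnt = false  [S.idx == A.sig]

27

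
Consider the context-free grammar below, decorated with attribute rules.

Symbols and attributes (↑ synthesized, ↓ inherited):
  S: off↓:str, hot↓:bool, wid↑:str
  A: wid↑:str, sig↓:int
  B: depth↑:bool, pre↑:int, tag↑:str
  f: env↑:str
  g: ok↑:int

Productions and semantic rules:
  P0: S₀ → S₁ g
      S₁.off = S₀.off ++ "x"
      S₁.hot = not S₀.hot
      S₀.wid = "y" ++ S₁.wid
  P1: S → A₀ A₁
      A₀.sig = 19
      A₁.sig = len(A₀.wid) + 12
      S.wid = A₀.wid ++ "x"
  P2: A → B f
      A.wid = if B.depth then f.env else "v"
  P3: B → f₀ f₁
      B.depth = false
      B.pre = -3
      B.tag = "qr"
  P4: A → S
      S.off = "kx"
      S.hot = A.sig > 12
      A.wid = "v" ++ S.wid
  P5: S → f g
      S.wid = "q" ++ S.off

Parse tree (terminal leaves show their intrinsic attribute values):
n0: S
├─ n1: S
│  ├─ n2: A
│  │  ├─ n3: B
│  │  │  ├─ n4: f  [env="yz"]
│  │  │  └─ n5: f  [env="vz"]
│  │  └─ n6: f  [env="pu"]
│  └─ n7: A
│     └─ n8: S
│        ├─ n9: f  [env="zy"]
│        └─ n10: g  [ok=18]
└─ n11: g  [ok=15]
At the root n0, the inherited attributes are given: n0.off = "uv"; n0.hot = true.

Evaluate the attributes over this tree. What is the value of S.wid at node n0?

1. n0.off = "uv"  [given at root]
2. n0.hot = true  [given at root]
3. n1.off = "uvx"  [S₀.off ++ "x"]
4. n1.hot = false  [not S₀.hot]
5. n2.sig = 19  [19]
6. n4.env = "yz"  [terminal]
7. n5.env = "vz"  [terminal]
8. n3.depth = false  [false]
9. n3.pre = -3  [-3]
10. n3.tag = "qr"  ["qr"]
11. n6.env = "pu"  [terminal]
12. n2.wid = "v"  [if B.depth then f.env else "v"]
13. n7.sig = 13  [len(A₀.wid) + 12]
14. n8.off = "kx"  ["kx"]
15. n8.hot = true  [A.sig > 12]
16. n9.env = "zy"  [terminal]
17. n10.ok = 18  [terminal]
18. n8.wid = "qkx"  ["q" ++ S.off]
19. n7.wid = "vqkx"  ["v" ++ S.wid]
20. n1.wid = "vx"  [A₀.wid ++ "x"]
21. n11.ok = 15  [terminal]
22. n0.wid = "yvx"  ["y" ++ S₁.wid]

"yvx"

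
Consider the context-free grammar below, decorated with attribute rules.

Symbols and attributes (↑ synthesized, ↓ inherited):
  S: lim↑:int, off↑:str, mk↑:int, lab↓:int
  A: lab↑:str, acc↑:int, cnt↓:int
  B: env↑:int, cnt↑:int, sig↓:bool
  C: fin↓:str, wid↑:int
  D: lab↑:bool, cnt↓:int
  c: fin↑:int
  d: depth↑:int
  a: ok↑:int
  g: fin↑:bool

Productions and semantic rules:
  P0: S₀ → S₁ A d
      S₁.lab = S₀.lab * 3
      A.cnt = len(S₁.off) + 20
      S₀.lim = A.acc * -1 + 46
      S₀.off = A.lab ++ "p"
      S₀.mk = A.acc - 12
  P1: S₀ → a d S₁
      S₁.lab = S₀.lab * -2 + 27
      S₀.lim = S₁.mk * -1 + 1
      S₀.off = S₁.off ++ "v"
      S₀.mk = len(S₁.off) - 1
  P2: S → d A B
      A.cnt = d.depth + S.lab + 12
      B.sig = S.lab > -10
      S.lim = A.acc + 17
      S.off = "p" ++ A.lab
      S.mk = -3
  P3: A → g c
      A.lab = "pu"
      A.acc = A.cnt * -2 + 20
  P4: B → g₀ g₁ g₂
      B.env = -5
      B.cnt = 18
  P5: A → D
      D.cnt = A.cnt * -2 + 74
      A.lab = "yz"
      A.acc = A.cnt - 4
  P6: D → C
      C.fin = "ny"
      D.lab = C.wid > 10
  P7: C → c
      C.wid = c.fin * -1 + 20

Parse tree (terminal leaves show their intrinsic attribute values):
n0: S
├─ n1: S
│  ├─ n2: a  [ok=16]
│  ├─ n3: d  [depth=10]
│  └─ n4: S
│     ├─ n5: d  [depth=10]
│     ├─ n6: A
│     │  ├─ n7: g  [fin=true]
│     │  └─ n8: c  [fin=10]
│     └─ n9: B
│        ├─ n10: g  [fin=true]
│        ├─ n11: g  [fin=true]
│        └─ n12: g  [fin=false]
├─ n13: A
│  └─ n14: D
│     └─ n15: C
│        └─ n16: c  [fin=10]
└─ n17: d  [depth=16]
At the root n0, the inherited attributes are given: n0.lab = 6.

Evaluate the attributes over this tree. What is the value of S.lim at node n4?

11

1. n0.lab = 6  [given at root]
2. n1.lab = 18  [S₀.lab * 3]
3. n2.ok = 16  [terminal]
4. n3.depth = 10  [terminal]
5. n4.lab = -9  [S₀.lab * -2 + 27]
6. n5.depth = 10  [terminal]
7. n6.cnt = 13  [d.depth + S.lab + 12]
8. n7.fin = true  [terminal]
9. n8.fin = 10  [terminal]
10. n6.lab = "pu"  ["pu"]
11. n6.acc = -6  [A.cnt * -2 + 20]
12. n9.sig = true  [S.lab > -10]
13. n10.fin = true  [terminal]
14. n11.fin = true  [terminal]
15. n12.fin = false  [terminal]
16. n9.env = -5  [-5]
17. n9.cnt = 18  [18]
18. n4.lim = 11  [A.acc + 17]
19. n4.off = "ppu"  ["p" ++ A.lab]
20. n4.mk = -3  [-3]
21. n1.lim = 4  [S₁.mk * -1 + 1]
22. n1.off = "ppuv"  [S₁.off ++ "v"]
23. n1.mk = 2  [len(S₁.off) - 1]
24. n13.cnt = 24  [len(S₁.off) + 20]
25. n14.cnt = 26  [A.cnt * -2 + 74]
26. n15.fin = "ny"  ["ny"]
27. n16.fin = 10  [terminal]
28. n15.wid = 10  [c.fin * -1 + 20]
29. n14.lab = false  [C.wid > 10]
30. n13.lab = "yz"  ["yz"]
31. n13.acc = 20  [A.cnt - 4]
32. n17.depth = 16  [terminal]
33. n0.lim = 26  [A.acc * -1 + 46]
34. n0.off = "yzp"  [A.lab ++ "p"]
35. n0.mk = 8  [A.acc - 12]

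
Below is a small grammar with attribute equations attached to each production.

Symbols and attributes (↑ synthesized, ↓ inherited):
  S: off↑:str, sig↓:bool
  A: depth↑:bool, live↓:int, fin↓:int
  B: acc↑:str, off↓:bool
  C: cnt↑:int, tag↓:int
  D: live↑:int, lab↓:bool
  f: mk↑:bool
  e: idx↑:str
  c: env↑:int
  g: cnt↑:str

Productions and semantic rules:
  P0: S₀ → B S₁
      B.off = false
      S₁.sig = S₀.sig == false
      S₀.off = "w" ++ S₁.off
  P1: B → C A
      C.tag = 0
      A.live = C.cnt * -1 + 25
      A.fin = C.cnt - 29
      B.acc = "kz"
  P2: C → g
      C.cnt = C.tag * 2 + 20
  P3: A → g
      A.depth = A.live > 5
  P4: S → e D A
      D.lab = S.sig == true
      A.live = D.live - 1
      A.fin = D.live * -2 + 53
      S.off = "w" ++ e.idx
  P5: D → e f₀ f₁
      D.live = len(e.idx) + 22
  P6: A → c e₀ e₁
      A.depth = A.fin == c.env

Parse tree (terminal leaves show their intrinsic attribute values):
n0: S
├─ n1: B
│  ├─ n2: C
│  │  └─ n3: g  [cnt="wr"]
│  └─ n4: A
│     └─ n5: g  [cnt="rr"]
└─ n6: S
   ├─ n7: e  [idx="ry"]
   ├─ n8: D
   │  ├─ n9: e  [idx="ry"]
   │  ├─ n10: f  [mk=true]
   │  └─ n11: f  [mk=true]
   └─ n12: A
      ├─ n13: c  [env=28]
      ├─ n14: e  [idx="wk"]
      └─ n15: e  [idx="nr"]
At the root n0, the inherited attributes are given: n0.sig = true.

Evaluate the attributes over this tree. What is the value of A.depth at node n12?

1. n0.sig = true  [given at root]
2. n1.off = false  [false]
3. n2.tag = 0  [0]
4. n3.cnt = "wr"  [terminal]
5. n2.cnt = 20  [C.tag * 2 + 20]
6. n4.live = 5  [C.cnt * -1 + 25]
7. n4.fin = -9  [C.cnt - 29]
8. n5.cnt = "rr"  [terminal]
9. n4.depth = false  [A.live > 5]
10. n1.acc = "kz"  ["kz"]
11. n6.sig = false  [S₀.sig == false]
12. n7.idx = "ry"  [terminal]
13. n8.lab = false  [S.sig == true]
14. n9.idx = "ry"  [terminal]
15. n10.mk = true  [terminal]
16. n11.mk = true  [terminal]
17. n8.live = 24  [len(e.idx) + 22]
18. n12.live = 23  [D.live - 1]
19. n12.fin = 5  [D.live * -2 + 53]
20. n13.env = 28  [terminal]
21. n14.idx = "wk"  [terminal]
22. n15.idx = "nr"  [terminal]
23. n12.depth = false  [A.fin == c.env]
24. n6.off = "wry"  ["w" ++ e.idx]
25. n0.off = "wwry"  ["w" ++ S₁.off]

false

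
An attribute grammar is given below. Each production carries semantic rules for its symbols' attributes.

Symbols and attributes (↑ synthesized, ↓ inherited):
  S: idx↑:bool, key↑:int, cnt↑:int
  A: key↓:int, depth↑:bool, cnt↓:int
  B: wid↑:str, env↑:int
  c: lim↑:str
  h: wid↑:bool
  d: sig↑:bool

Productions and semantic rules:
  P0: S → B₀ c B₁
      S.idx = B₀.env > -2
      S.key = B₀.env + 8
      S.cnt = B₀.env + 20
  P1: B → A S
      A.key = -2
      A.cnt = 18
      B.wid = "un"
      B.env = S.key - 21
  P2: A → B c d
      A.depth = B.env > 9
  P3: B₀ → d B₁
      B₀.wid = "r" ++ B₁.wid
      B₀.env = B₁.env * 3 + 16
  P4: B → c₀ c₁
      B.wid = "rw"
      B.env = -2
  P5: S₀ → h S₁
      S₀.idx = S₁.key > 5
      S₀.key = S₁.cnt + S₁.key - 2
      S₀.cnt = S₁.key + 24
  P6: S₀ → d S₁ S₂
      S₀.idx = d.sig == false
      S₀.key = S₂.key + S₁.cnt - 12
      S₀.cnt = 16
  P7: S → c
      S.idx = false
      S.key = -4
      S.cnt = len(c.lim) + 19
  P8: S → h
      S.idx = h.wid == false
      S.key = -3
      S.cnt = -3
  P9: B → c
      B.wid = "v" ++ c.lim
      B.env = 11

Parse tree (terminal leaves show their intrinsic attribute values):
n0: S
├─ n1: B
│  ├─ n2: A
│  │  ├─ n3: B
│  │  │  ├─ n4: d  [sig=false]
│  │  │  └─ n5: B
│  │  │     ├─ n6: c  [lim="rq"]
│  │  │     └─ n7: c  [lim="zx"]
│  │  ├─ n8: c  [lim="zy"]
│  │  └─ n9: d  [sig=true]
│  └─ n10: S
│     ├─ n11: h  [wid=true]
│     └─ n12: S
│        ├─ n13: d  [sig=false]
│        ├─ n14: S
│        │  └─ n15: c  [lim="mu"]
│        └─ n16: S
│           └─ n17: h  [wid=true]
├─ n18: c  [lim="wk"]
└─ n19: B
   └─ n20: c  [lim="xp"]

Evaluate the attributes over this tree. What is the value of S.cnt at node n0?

1. n2.key = -2  [-2]
2. n2.cnt = 18  [18]
3. n4.sig = false  [terminal]
4. n6.lim = "rq"  [terminal]
5. n7.lim = "zx"  [terminal]
6. n5.wid = "rw"  ["rw"]
7. n5.env = -2  [-2]
8. n3.wid = "rrw"  ["r" ++ B₁.wid]
9. n3.env = 10  [B₁.env * 3 + 16]
10. n8.lim = "zy"  [terminal]
11. n9.sig = true  [terminal]
12. n2.depth = true  [B.env > 9]
13. n11.wid = true  [terminal]
14. n13.sig = false  [terminal]
15. n15.lim = "mu"  [terminal]
16. n14.idx = false  [false]
17. n14.key = -4  [-4]
18. n14.cnt = 21  [len(c.lim) + 19]
19. n17.wid = true  [terminal]
20. n16.idx = false  [h.wid == false]
21. n16.key = -3  [-3]
22. n16.cnt = -3  [-3]
23. n12.idx = true  [d.sig == false]
24. n12.key = 6  [S₂.key + S₁.cnt - 12]
25. n12.cnt = 16  [16]
26. n10.idx = true  [S₁.key > 5]
27. n10.key = 20  [S₁.cnt + S₁.key - 2]
28. n10.cnt = 30  [S₁.key + 24]
29. n1.wid = "un"  ["un"]
30. n1.env = -1  [S.key - 21]
31. n18.lim = "wk"  [terminal]
32. n20.lim = "xp"  [terminal]
33. n19.wid = "vxp"  ["v" ++ c.lim]
34. n19.env = 11  [11]
35. n0.idx = true  [B₀.env > -2]
36. n0.key = 7  [B₀.env + 8]
37. n0.cnt = 19  [B₀.env + 20]

19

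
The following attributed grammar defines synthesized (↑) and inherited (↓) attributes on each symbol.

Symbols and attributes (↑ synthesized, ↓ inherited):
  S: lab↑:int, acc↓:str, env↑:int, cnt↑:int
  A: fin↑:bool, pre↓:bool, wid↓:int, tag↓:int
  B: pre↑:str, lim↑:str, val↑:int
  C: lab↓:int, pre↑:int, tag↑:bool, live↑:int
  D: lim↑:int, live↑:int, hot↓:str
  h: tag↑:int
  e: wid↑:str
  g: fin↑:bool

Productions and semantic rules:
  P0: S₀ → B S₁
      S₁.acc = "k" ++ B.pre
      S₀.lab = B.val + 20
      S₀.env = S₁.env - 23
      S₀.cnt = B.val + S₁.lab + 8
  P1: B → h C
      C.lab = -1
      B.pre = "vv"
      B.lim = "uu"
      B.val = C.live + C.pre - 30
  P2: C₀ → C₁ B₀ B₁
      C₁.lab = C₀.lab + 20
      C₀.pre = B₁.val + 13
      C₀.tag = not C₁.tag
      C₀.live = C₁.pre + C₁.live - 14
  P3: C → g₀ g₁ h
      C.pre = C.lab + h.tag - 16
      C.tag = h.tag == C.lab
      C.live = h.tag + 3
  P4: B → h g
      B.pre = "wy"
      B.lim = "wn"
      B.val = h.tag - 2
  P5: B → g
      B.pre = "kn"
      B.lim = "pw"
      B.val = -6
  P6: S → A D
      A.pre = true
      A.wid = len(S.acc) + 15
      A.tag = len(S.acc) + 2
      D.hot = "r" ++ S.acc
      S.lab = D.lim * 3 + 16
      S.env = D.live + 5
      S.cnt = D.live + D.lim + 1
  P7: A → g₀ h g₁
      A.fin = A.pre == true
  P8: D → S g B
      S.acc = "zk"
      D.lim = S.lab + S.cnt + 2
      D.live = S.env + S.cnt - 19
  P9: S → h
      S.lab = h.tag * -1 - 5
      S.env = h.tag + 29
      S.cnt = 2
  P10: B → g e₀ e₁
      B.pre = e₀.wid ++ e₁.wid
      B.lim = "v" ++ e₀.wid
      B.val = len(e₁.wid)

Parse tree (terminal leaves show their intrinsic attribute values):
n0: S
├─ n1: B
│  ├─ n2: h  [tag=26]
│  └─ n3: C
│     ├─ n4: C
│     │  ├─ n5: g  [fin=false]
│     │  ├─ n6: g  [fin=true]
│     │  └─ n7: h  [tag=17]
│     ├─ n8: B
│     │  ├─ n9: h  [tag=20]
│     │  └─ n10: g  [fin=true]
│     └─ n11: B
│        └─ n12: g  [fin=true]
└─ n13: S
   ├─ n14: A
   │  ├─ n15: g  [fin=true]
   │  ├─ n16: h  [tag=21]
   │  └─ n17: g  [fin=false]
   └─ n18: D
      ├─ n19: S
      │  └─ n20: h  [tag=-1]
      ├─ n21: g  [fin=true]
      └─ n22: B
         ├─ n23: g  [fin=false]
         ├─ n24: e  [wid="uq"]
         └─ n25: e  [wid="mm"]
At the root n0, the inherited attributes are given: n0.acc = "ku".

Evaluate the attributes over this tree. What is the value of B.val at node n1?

1. n0.acc = "ku"  [given at root]
2. n2.tag = 26  [terminal]
3. n3.lab = -1  [-1]
4. n4.lab = 19  [C₀.lab + 20]
5. n5.fin = false  [terminal]
6. n6.fin = true  [terminal]
7. n7.tag = 17  [terminal]
8. n4.pre = 20  [C.lab + h.tag - 16]
9. n4.tag = false  [h.tag == C.lab]
10. n4.live = 20  [h.tag + 3]
11. n9.tag = 20  [terminal]
12. n10.fin = true  [terminal]
13. n8.pre = "wy"  ["wy"]
14. n8.lim = "wn"  ["wn"]
15. n8.val = 18  [h.tag - 2]
16. n12.fin = true  [terminal]
17. n11.pre = "kn"  ["kn"]
18. n11.lim = "pw"  ["pw"]
19. n11.val = -6  [-6]
20. n3.pre = 7  [B₁.val + 13]
21. n3.tag = true  [not C₁.tag]
22. n3.live = 26  [C₁.pre + C₁.live - 14]
23. n1.pre = "vv"  ["vv"]
24. n1.lim = "uu"  ["uu"]
25. n1.val = 3  [C.live + C.pre - 30]
26. n13.acc = "kvv"  ["k" ++ B.pre]
27. n14.pre = true  [true]
28. n14.wid = 18  [len(S.acc) + 15]
29. n14.tag = 5  [len(S.acc) + 2]
30. n15.fin = true  [terminal]
31. n16.tag = 21  [terminal]
32. n17.fin = false  [terminal]
33. n14.fin = true  [A.pre == true]
34. n18.hot = "rkvv"  ["r" ++ S.acc]
35. n19.acc = "zk"  ["zk"]
36. n20.tag = -1  [terminal]
37. n19.lab = -4  [h.tag * -1 - 5]
38. n19.env = 28  [h.tag + 29]
39. n19.cnt = 2  [2]
40. n21.fin = true  [terminal]
41. n23.fin = false  [terminal]
42. n24.wid = "uq"  [terminal]
43. n25.wid = "mm"  [terminal]
44. n22.pre = "uqmm"  [e₀.wid ++ e₁.wid]
45. n22.lim = "vuq"  ["v" ++ e₀.wid]
46. n22.val = 2  [len(e₁.wid)]
47. n18.lim = 0  [S.lab + S.cnt + 2]
48. n18.live = 11  [S.env + S.cnt - 19]
49. n13.lab = 16  [D.lim * 3 + 16]
50. n13.env = 16  [D.live + 5]
51. n13.cnt = 12  [D.live + D.lim + 1]
52. n0.lab = 23  [B.val + 20]
53. n0.env = -7  [S₁.env - 23]
54. n0.cnt = 27  [B.val + S₁.lab + 8]

3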